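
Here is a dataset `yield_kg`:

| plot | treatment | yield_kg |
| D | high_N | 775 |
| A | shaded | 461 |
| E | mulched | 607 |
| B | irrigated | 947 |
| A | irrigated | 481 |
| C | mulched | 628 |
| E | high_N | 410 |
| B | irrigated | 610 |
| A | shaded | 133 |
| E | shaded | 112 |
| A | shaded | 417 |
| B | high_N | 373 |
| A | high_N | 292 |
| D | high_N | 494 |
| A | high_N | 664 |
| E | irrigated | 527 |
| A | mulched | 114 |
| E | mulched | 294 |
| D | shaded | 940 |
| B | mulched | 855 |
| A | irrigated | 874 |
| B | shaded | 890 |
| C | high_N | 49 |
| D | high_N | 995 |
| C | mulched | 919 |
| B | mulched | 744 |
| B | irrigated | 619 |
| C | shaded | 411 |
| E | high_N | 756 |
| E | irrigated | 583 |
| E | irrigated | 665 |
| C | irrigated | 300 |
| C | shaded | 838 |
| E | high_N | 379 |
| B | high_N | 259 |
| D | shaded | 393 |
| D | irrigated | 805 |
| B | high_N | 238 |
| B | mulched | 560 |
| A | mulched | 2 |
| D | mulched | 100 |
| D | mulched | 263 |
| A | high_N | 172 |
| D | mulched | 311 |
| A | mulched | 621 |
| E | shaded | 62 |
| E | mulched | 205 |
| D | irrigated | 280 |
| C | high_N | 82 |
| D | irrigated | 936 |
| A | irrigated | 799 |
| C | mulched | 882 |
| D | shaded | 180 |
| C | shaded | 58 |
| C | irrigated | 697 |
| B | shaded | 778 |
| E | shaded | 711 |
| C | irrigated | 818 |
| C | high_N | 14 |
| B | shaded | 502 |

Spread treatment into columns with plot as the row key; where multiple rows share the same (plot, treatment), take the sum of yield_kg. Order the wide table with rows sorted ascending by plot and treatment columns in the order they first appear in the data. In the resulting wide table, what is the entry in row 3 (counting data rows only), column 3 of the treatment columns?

2429

With rows sorted ascending by plot, row 3 is plot=C. treatment columns in first-appearance order: high_N, shaded, mulched, irrigated; column 3 is mulched.
Long rows with plot=C, treatment=mulched: 628 + 919 + 882 = 2429.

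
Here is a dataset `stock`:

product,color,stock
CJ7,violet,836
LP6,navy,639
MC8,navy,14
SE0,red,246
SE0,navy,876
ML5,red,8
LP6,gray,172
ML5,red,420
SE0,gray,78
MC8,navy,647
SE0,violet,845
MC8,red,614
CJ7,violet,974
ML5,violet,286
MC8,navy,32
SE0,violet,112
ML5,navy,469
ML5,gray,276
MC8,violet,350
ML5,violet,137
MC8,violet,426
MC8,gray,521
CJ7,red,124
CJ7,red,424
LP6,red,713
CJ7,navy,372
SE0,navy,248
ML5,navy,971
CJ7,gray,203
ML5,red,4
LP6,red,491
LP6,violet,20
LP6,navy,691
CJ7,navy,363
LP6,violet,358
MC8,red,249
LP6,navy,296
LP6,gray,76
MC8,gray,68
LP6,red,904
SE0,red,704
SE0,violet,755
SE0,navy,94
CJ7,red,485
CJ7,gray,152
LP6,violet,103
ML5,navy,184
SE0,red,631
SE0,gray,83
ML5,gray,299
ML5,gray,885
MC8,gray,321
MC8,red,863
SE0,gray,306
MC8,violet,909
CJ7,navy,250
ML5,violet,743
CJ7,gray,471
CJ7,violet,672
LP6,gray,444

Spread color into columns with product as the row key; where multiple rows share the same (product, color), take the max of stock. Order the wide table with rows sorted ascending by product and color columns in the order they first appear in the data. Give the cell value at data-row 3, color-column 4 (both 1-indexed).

521

With rows sorted ascending by product, row 3 is product=MC8. color columns in first-appearance order: violet, navy, red, gray; column 4 is gray.
Long rows with product=MC8, color=gray: max(521, 68, 321) = 521.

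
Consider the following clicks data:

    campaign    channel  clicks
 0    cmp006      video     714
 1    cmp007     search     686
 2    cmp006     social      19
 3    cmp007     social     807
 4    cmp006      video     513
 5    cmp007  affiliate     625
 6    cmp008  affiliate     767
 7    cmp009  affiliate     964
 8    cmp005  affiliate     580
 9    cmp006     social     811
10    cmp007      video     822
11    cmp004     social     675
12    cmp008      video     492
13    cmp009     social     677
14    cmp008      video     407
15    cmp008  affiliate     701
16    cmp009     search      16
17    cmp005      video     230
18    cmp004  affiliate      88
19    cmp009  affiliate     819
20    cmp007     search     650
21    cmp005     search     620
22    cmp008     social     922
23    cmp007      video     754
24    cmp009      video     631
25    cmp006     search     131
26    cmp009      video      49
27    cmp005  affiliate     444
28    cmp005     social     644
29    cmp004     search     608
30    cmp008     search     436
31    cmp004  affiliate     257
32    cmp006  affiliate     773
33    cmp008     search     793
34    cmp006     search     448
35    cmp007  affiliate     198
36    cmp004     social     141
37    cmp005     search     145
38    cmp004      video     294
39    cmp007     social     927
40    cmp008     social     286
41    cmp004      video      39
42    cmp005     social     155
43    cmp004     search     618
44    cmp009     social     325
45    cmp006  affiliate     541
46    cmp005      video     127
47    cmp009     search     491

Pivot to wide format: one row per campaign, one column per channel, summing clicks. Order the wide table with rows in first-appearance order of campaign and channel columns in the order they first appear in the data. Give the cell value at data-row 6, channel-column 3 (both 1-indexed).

With rows in first-appearance order of campaign, row 6 is campaign=cmp004. channel columns in first-appearance order: video, search, social, affiliate; column 3 is social.
Long rows with campaign=cmp004, channel=social: 675 + 141 = 816.

816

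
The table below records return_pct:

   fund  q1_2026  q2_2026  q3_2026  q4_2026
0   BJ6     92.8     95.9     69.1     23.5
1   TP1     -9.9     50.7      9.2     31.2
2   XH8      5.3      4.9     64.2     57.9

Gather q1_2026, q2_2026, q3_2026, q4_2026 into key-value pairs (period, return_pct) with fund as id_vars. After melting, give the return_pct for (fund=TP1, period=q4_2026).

31.2

Unpivoting turns each (fund, wide-column) pair into one long row.
The wide cell at row TP1, column q4_2026 holds 31.2, so the long row (TP1, q4_2026) has return_pct=31.2.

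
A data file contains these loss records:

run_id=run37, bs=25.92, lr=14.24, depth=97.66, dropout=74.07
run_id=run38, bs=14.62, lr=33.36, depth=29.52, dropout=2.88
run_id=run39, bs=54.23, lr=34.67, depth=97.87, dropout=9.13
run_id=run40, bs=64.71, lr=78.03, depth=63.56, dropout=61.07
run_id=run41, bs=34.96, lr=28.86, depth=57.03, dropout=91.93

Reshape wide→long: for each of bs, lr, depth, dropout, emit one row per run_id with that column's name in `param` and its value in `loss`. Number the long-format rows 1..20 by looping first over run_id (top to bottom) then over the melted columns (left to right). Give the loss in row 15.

63.56

20 rows total (5 × 4). Row 15: index ⌊(15-1)/4⌋ = 3 into run_id → run40; (15-1) mod 4 = 2 into the melted columns → depth.
So row 15 is (run40, depth, 63.56); loss = 63.56.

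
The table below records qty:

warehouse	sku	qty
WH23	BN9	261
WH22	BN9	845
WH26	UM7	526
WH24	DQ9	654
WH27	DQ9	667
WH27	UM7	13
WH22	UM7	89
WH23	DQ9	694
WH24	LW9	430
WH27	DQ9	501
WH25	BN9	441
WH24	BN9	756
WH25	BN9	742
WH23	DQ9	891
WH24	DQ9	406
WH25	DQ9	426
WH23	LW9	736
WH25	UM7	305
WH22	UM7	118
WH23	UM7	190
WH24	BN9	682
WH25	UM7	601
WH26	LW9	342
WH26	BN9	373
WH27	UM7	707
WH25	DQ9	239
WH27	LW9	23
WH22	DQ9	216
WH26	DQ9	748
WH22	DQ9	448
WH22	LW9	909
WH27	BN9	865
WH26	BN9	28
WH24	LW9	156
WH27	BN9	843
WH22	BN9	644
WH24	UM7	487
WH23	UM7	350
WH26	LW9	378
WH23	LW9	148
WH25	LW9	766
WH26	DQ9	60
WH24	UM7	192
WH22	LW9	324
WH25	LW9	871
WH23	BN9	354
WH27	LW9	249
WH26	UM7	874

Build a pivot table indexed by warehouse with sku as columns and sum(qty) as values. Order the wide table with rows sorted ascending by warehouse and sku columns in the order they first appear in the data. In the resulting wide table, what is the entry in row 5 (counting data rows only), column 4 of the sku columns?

720

With rows sorted ascending by warehouse, row 5 is warehouse=WH26. sku columns in first-appearance order: BN9, UM7, DQ9, LW9; column 4 is LW9.
Long rows with warehouse=WH26, sku=LW9: 342 + 378 = 720.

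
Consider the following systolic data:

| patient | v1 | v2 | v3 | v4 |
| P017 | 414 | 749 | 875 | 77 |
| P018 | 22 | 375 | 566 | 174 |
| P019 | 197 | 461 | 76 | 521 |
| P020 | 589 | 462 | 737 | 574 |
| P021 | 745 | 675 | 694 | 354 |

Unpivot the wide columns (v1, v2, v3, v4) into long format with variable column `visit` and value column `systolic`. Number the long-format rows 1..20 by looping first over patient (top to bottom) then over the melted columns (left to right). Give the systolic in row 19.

694

20 rows total (5 × 4). Row 19: index ⌊(19-1)/4⌋ = 4 into patient → P021; (19-1) mod 4 = 2 into the melted columns → v3.
So row 19 is (P021, v3, 694); systolic = 694.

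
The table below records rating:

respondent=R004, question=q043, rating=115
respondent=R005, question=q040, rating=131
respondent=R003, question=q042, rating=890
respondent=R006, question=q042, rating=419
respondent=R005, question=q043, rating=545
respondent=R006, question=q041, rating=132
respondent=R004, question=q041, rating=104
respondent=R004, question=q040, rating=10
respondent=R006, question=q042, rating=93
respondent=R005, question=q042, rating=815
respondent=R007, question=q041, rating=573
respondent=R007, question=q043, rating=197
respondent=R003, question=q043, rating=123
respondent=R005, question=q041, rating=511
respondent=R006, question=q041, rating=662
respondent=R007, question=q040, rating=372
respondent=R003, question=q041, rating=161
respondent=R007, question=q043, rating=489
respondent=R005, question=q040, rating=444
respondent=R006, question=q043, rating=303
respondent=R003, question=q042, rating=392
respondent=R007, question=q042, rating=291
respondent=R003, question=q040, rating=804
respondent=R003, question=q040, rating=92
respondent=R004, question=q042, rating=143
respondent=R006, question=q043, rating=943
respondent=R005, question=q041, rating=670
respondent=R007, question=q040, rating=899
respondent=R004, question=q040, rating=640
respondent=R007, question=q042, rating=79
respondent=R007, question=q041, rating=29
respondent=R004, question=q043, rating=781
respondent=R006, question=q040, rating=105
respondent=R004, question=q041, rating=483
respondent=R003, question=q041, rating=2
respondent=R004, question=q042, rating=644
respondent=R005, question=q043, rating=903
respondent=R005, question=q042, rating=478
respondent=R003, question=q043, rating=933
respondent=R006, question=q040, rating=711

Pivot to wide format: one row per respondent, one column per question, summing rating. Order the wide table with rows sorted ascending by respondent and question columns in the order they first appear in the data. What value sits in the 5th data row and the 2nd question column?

With rows sorted ascending by respondent, row 5 is respondent=R007. question columns in first-appearance order: q043, q040, q042, q041; column 2 is q040.
Long rows with respondent=R007, question=q040: 372 + 899 = 1271.

1271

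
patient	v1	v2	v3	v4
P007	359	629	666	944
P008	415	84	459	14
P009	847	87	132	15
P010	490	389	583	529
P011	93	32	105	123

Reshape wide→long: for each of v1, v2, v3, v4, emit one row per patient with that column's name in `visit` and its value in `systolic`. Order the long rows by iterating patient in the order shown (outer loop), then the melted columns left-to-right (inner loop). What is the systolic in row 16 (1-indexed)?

20 rows total (5 × 4). Row 16: index ⌊(16-1)/4⌋ = 3 into patient → P010; (16-1) mod 4 = 3 into the melted columns → v4.
So row 16 is (P010, v4, 529); systolic = 529.

529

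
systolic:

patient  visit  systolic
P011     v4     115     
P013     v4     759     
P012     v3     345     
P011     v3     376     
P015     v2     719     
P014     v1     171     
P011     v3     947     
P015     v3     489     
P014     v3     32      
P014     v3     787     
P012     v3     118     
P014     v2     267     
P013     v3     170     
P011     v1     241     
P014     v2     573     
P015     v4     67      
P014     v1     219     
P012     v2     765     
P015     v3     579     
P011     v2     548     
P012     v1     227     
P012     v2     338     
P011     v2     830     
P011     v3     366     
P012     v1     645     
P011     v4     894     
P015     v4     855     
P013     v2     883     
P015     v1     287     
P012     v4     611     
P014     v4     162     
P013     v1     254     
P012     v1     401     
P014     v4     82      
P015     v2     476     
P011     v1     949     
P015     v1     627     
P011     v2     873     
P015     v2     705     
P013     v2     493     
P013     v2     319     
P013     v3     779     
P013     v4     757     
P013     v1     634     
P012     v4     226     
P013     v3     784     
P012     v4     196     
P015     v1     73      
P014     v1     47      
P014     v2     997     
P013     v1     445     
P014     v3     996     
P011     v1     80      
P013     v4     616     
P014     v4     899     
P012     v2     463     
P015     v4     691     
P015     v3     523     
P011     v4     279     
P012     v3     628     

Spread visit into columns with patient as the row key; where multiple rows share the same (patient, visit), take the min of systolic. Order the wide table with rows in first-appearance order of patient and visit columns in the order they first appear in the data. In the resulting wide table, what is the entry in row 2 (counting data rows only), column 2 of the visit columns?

170

With rows in first-appearance order of patient, row 2 is patient=P013. visit columns in first-appearance order: v4, v3, v2, v1; column 2 is v3.
Long rows with patient=P013, visit=v3: min(170, 779, 784) = 170.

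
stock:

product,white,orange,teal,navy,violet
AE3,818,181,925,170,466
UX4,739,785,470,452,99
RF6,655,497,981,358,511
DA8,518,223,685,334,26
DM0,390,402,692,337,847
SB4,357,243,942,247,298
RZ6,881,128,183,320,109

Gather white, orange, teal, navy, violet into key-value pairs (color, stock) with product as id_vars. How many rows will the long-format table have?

35

7 product values × 5 melted columns = 35 rows.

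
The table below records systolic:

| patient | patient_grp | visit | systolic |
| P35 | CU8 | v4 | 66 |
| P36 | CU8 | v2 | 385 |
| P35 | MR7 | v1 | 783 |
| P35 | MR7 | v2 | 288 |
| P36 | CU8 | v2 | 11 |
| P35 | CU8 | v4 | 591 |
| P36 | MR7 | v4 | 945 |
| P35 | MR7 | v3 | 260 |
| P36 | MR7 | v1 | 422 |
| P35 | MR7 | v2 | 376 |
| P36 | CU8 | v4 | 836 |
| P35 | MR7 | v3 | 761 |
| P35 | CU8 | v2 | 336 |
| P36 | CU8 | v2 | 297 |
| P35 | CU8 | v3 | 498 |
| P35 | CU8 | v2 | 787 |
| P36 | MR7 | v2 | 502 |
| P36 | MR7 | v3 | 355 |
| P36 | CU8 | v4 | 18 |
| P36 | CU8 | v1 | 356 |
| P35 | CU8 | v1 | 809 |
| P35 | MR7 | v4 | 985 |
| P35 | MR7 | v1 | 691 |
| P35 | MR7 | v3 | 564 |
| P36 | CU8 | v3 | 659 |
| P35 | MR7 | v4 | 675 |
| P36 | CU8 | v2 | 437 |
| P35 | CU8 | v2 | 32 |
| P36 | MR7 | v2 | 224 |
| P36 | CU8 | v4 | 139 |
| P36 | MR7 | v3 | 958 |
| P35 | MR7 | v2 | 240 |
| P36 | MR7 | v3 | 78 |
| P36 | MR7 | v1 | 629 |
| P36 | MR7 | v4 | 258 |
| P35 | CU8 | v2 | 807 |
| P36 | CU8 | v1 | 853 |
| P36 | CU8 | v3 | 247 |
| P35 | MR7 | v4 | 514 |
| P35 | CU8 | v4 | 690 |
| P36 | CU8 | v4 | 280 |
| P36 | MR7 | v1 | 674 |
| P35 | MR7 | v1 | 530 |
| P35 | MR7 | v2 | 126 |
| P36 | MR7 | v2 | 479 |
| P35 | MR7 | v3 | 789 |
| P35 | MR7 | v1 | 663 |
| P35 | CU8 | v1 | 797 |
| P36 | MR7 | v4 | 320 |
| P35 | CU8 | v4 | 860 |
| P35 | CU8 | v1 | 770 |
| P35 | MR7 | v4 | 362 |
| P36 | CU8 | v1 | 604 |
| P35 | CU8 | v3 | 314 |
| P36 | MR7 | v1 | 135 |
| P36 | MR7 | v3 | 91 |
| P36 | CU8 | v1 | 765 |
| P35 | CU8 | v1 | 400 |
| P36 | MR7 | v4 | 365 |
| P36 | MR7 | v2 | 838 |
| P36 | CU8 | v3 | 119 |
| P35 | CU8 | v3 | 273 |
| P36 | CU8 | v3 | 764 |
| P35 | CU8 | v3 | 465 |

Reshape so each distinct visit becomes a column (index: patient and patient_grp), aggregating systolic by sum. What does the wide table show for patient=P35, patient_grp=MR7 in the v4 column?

2536

Rows with patient=P35, patient_grp=MR7 and visit=v4: systolic values are 985, 675, 514, 362.
985 + 675 + 514 + 362 = 2536.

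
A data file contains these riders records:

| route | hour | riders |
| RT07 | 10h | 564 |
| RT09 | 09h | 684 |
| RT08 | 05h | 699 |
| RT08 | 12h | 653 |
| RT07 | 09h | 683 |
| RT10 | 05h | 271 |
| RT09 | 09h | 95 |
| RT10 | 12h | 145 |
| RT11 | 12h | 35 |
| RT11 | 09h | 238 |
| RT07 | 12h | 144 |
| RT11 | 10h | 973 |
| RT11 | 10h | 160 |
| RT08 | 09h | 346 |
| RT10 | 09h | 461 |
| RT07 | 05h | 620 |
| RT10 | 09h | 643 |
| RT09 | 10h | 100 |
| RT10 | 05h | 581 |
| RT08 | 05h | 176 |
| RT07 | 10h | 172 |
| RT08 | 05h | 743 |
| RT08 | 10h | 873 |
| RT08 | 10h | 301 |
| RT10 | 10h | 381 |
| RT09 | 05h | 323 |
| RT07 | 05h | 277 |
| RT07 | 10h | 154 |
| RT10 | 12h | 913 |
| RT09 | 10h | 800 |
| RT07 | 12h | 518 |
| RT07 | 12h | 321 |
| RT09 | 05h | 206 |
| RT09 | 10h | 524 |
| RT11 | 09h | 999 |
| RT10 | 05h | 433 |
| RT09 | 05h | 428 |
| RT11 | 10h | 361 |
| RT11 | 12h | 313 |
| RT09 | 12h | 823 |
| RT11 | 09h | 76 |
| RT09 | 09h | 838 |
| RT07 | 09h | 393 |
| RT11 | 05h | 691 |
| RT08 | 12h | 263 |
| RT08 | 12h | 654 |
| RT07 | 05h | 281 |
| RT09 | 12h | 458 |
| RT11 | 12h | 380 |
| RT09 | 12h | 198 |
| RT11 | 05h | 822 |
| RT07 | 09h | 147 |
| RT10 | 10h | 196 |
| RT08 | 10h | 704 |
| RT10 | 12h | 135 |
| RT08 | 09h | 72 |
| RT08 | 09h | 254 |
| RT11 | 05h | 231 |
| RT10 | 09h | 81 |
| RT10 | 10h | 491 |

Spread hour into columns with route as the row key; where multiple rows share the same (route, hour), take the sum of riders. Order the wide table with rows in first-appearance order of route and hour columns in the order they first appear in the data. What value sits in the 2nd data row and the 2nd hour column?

1617

With rows in first-appearance order of route, row 2 is route=RT09. hour columns in first-appearance order: 10h, 09h, 05h, 12h; column 2 is 09h.
Long rows with route=RT09, hour=09h: 684 + 95 + 838 = 1617.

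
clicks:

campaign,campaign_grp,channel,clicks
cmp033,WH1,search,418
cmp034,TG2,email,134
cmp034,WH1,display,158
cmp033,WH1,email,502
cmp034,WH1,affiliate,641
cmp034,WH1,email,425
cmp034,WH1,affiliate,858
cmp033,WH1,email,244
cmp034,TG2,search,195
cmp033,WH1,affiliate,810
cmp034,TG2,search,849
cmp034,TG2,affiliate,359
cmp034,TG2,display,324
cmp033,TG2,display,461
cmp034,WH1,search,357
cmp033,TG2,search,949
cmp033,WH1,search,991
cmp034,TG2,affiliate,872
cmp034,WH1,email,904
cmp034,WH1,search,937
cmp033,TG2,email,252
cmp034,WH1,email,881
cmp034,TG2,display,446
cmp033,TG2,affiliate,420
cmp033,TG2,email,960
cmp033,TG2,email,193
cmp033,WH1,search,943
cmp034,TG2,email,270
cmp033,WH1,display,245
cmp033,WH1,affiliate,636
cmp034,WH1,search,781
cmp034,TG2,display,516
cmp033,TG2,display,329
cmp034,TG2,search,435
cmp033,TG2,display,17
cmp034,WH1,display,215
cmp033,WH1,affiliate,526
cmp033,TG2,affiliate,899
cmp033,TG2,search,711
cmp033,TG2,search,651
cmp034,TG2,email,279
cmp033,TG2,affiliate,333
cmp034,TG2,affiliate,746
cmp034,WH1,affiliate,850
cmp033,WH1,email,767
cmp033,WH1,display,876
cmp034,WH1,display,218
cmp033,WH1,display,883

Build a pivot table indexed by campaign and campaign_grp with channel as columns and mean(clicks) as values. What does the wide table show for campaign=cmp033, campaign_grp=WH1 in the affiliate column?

657.33

Rows with campaign=cmp033, campaign_grp=WH1 and channel=affiliate: clicks values are 810, 636, 526.
(810 + 636 + 526) / 3 = 657.33.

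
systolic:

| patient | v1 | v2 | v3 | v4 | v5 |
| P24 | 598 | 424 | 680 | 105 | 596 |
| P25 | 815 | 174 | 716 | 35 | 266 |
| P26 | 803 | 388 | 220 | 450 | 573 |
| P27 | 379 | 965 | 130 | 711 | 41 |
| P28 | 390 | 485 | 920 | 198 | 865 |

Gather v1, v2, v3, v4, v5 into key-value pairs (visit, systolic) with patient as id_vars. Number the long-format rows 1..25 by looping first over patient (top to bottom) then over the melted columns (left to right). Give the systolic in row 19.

25 rows total (5 × 5). Row 19: index ⌊(19-1)/5⌋ = 3 into patient → P27; (19-1) mod 5 = 3 into the melted columns → v4.
So row 19 is (P27, v4, 711); systolic = 711.

711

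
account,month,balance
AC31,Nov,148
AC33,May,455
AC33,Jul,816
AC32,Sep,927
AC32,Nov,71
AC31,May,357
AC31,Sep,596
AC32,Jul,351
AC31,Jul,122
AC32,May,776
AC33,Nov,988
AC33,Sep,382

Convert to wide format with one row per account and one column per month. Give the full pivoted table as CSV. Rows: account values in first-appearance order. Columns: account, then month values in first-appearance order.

account,Nov,May,Jul,Sep
AC31,148,357,122,596
AC33,988,455,816,382
AC32,71,776,351,927

Columns: account plus the 4 distinct month values (Nov, May, Jul, Sep).
For example, row AC31 column Nov takes balance=148 from the long row (AC31, Nov).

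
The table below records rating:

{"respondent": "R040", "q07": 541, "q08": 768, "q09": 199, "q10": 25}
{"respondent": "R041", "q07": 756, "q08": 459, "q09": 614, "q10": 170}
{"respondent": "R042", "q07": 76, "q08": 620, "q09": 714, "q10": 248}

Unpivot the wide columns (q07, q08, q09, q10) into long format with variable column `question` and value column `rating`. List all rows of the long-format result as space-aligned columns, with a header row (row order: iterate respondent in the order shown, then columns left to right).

respondent  question  rating
R040        q07       541   
R040        q08       768   
R040        q09       199   
R040        q10       25    
R041        q07       756   
R041        q08       459   
R041        q09       614   
R041        q10       170   
R042        q07       76    
R042        q08       620   
R042        q09       714   
R042        q10       248   

Each (respondent, column) pair becomes one row: 3 × 4 = 12 rows.
For example, (R040, q07) → rating=541.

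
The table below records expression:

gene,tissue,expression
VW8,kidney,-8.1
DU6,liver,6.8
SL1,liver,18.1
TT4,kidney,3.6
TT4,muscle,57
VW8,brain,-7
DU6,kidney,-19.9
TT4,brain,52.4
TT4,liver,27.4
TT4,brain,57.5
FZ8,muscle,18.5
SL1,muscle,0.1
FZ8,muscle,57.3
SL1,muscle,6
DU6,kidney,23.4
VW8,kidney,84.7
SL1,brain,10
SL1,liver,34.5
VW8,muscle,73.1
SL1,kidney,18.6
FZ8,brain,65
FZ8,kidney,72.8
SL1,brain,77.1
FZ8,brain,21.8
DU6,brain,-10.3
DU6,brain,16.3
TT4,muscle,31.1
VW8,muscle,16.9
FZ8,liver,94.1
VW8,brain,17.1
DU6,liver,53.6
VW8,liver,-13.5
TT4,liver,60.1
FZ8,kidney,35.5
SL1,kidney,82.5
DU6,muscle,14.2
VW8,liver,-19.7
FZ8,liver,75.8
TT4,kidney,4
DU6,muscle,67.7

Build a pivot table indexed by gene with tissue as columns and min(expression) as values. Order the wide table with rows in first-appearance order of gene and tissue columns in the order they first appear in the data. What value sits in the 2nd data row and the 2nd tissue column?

6.8

With rows in first-appearance order of gene, row 2 is gene=DU6. tissue columns in first-appearance order: kidney, liver, muscle, brain; column 2 is liver.
Long rows with gene=DU6, tissue=liver: min(6.8, 53.6) = 6.8.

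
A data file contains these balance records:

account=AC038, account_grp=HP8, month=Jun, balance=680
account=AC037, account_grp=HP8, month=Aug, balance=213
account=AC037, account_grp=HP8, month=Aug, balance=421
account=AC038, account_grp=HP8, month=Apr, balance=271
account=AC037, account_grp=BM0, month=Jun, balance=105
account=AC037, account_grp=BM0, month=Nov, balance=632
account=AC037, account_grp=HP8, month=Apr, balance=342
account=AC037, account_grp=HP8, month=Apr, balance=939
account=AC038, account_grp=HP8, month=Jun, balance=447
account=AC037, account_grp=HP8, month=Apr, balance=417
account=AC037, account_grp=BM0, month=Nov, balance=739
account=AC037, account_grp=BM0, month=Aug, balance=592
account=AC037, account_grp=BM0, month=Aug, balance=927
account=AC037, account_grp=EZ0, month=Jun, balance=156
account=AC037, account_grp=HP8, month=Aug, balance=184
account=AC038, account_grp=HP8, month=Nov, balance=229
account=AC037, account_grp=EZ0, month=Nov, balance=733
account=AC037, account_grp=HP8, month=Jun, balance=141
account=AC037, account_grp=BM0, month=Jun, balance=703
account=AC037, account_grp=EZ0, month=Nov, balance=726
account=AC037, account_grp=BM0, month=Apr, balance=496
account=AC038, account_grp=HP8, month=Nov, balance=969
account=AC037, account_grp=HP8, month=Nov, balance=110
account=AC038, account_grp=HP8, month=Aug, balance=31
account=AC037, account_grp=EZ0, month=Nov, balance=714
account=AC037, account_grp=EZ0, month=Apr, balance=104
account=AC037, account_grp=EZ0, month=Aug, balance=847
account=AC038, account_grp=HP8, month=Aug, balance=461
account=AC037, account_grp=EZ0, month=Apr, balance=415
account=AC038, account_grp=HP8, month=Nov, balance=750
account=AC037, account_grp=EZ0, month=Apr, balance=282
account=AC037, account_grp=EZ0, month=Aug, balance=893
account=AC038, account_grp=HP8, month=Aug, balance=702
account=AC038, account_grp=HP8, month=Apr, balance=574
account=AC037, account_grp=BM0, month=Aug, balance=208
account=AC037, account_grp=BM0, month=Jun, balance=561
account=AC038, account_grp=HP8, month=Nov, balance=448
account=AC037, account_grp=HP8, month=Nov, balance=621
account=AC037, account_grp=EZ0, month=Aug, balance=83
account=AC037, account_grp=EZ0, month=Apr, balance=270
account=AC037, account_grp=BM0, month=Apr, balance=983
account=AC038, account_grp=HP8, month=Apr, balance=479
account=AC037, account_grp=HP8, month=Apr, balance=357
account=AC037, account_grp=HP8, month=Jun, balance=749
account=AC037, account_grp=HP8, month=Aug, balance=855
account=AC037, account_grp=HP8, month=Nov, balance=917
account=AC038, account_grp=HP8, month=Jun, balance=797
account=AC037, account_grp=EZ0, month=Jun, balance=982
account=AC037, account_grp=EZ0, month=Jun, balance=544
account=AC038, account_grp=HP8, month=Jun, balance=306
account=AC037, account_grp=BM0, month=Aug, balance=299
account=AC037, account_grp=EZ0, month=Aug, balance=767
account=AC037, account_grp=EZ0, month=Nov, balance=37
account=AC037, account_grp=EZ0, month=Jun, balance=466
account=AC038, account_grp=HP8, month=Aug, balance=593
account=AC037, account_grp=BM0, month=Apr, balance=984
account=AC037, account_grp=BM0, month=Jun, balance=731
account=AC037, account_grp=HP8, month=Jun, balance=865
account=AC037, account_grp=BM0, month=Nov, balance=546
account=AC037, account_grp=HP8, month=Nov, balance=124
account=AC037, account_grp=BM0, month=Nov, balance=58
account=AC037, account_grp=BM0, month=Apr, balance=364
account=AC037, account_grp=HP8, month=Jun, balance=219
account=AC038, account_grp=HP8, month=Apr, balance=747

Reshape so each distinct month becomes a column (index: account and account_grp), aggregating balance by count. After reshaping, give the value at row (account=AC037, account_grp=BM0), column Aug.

4

Rows with account=AC037, account_grp=BM0 and month=Aug: balance values are 592, 927, 208, 299.
4 rows match — count = 4.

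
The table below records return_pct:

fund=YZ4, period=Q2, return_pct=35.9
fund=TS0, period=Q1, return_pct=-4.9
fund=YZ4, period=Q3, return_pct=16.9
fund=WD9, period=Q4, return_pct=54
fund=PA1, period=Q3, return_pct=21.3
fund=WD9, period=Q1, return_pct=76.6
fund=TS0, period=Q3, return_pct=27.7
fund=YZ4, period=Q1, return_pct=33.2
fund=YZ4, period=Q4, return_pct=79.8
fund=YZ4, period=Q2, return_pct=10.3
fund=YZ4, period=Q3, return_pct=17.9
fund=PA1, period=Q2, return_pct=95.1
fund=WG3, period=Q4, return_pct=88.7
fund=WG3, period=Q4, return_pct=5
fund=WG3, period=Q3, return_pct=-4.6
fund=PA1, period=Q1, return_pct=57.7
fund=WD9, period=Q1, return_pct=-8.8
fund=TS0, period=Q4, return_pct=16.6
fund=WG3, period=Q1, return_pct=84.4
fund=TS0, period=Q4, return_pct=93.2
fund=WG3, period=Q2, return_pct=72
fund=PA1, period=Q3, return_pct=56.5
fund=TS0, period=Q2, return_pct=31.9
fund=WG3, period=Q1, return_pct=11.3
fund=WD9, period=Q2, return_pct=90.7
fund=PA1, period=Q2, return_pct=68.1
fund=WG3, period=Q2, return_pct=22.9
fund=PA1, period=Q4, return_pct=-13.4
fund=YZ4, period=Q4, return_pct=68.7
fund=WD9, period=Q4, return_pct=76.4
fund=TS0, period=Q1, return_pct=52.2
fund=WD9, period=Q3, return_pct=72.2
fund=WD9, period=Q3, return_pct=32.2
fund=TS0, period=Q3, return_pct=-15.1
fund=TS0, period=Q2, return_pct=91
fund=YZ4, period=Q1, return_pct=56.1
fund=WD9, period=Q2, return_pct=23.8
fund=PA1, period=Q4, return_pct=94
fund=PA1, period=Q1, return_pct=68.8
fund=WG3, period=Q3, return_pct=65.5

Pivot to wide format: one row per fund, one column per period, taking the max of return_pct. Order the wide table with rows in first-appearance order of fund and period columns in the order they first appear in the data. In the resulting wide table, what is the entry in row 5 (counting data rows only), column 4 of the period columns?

88.7

With rows in first-appearance order of fund, row 5 is fund=WG3. period columns in first-appearance order: Q2, Q1, Q3, Q4; column 4 is Q4.
Long rows with fund=WG3, period=Q4: max(88.7, 5) = 88.7.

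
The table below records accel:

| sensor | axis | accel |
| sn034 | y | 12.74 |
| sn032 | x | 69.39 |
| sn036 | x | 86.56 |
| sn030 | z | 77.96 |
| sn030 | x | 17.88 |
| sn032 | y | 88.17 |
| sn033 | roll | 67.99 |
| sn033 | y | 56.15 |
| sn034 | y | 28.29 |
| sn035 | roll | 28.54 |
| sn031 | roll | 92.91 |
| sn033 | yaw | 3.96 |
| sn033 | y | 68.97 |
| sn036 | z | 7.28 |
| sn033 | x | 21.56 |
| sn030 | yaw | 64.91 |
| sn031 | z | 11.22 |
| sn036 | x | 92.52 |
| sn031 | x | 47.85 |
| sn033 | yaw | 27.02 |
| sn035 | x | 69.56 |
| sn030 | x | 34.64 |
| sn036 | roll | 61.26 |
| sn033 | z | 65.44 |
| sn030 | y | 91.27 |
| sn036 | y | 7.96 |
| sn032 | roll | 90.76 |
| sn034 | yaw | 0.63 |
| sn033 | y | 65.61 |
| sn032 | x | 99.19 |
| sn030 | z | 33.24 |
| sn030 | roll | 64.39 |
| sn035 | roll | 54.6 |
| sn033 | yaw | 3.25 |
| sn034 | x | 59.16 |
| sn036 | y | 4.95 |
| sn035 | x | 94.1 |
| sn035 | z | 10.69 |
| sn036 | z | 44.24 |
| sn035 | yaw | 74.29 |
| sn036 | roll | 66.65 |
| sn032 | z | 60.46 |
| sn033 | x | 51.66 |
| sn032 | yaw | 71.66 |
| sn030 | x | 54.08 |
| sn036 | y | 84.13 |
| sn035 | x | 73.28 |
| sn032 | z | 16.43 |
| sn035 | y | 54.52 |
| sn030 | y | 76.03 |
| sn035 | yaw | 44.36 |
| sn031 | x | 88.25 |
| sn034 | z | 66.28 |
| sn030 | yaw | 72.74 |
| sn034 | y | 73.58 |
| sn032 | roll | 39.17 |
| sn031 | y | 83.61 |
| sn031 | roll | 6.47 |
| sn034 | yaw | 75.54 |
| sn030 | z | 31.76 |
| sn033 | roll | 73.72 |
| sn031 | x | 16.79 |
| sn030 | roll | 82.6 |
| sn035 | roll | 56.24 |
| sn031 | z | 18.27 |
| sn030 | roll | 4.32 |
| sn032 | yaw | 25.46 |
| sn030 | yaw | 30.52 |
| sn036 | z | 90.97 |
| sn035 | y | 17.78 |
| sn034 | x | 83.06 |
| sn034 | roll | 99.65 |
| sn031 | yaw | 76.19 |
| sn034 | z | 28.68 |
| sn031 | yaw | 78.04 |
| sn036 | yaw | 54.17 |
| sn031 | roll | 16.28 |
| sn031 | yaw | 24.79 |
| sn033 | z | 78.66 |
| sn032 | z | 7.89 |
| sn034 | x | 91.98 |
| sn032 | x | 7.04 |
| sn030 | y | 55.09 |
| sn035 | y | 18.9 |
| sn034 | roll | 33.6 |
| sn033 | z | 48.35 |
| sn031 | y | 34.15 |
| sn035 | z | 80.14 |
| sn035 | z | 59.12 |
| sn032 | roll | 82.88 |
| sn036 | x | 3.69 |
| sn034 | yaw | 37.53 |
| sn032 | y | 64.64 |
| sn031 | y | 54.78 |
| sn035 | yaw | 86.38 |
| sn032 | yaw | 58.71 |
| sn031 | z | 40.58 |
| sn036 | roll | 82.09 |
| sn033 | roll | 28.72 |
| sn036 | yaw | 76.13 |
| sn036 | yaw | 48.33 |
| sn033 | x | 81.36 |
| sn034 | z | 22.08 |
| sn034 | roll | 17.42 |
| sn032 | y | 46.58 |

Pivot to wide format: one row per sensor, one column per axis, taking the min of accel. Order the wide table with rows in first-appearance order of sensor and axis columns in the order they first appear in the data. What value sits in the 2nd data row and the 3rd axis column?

7.89

With rows in first-appearance order of sensor, row 2 is sensor=sn032. axis columns in first-appearance order: y, x, z, roll, yaw; column 3 is z.
Long rows with sensor=sn032, axis=z: min(60.46, 16.43, 7.89) = 7.89.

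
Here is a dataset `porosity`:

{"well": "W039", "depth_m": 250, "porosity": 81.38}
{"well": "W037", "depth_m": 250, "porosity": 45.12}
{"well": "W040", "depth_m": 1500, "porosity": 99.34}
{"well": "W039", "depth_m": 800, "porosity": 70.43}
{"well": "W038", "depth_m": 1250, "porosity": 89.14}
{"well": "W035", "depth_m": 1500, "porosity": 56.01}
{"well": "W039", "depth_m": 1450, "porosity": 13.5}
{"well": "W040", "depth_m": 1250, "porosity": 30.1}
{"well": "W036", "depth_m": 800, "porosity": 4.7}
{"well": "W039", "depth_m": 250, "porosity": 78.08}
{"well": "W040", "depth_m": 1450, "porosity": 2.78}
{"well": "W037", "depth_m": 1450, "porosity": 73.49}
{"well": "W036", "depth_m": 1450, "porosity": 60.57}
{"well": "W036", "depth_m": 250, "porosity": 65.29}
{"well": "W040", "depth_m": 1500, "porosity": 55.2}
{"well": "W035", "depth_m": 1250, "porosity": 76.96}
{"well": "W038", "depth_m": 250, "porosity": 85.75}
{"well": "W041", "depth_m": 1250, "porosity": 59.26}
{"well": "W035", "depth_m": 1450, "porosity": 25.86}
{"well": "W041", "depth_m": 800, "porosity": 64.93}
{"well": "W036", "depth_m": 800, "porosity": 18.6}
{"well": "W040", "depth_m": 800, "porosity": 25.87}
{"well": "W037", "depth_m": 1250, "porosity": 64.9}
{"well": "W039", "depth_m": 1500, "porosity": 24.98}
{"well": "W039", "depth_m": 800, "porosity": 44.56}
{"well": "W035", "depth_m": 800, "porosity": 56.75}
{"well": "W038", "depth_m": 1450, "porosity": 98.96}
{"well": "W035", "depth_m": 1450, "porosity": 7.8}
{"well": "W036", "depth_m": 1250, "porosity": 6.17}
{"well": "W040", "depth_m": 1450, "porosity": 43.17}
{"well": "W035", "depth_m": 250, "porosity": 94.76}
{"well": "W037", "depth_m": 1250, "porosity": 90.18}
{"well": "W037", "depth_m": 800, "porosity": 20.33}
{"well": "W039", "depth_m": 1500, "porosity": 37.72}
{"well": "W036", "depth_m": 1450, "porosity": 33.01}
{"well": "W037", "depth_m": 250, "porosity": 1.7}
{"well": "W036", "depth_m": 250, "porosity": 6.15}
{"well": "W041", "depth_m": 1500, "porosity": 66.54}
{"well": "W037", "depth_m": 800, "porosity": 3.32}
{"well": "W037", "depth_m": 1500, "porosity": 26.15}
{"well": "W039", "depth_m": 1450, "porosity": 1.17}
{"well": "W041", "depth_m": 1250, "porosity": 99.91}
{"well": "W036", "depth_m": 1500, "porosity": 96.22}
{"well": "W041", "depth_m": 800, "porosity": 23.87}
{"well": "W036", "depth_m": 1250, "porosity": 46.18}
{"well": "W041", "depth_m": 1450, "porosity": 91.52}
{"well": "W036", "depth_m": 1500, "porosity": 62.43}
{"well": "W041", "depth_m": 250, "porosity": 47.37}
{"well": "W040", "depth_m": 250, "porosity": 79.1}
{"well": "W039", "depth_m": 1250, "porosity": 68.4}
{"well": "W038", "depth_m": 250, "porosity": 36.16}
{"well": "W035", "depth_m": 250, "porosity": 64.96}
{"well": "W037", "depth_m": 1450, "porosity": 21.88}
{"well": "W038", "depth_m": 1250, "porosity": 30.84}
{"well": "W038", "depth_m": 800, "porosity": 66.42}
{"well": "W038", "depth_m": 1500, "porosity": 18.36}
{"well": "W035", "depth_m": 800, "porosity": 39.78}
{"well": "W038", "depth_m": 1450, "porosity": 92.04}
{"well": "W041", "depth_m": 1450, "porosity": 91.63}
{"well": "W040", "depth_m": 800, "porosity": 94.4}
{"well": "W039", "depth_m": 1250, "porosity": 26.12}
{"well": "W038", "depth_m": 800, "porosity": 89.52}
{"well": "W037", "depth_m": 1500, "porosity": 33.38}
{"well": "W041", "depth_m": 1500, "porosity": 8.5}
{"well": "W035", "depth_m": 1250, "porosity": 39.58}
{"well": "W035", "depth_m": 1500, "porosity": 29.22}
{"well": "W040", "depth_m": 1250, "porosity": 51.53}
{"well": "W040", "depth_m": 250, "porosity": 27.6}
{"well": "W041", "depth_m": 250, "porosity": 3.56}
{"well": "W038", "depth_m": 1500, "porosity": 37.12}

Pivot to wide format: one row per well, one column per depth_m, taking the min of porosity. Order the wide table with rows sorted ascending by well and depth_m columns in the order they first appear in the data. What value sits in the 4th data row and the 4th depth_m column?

30.84

With rows sorted ascending by well, row 4 is well=W038. depth_m columns in first-appearance order: 250, 1500, 800, 1250, 1450; column 4 is 1250.
Long rows with well=W038, depth_m=1250: min(89.14, 30.84) = 30.84.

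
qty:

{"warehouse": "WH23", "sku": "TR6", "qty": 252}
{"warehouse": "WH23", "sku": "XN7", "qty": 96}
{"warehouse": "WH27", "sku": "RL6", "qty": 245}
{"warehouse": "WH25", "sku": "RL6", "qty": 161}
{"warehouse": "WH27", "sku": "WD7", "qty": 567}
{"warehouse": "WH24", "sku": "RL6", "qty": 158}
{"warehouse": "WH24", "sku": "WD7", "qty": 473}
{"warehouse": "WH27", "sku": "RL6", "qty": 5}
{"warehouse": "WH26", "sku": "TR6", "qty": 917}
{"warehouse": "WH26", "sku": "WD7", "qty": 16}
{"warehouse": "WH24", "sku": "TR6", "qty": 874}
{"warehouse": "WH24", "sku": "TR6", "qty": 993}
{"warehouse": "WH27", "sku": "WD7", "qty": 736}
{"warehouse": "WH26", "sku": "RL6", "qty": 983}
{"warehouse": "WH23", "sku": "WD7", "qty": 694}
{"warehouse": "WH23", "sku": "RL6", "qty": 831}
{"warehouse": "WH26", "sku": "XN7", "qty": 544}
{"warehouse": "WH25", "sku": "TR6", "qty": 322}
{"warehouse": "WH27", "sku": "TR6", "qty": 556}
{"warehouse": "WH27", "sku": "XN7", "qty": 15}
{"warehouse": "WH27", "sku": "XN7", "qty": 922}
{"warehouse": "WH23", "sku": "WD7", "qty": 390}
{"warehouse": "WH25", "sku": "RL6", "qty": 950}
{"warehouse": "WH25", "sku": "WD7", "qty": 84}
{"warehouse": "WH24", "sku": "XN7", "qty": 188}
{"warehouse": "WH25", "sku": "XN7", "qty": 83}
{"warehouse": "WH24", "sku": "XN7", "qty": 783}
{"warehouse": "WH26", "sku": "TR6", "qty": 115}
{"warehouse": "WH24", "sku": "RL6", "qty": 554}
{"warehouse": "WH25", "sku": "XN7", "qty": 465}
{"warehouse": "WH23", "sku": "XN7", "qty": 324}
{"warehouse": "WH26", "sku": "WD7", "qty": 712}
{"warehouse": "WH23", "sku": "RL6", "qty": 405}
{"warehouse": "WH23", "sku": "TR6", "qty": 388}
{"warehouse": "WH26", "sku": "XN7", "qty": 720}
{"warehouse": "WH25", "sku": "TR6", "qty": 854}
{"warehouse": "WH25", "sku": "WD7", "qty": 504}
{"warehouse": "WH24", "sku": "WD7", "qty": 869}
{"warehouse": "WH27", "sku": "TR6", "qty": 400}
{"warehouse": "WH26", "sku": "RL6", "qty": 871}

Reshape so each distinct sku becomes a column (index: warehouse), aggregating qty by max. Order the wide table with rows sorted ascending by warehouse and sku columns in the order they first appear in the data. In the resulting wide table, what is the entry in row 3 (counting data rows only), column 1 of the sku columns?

854

With rows sorted ascending by warehouse, row 3 is warehouse=WH25. sku columns in first-appearance order: TR6, XN7, RL6, WD7; column 1 is TR6.
Long rows with warehouse=WH25, sku=TR6: max(322, 854) = 854.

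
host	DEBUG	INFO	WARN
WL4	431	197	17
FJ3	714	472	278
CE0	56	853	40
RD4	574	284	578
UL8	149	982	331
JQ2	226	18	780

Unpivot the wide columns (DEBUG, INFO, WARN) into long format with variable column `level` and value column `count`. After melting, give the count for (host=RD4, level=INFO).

284

Unpivoting turns each (host, wide-column) pair into one long row.
The wide cell at row RD4, column INFO holds 284, so the long row (RD4, INFO) has count=284.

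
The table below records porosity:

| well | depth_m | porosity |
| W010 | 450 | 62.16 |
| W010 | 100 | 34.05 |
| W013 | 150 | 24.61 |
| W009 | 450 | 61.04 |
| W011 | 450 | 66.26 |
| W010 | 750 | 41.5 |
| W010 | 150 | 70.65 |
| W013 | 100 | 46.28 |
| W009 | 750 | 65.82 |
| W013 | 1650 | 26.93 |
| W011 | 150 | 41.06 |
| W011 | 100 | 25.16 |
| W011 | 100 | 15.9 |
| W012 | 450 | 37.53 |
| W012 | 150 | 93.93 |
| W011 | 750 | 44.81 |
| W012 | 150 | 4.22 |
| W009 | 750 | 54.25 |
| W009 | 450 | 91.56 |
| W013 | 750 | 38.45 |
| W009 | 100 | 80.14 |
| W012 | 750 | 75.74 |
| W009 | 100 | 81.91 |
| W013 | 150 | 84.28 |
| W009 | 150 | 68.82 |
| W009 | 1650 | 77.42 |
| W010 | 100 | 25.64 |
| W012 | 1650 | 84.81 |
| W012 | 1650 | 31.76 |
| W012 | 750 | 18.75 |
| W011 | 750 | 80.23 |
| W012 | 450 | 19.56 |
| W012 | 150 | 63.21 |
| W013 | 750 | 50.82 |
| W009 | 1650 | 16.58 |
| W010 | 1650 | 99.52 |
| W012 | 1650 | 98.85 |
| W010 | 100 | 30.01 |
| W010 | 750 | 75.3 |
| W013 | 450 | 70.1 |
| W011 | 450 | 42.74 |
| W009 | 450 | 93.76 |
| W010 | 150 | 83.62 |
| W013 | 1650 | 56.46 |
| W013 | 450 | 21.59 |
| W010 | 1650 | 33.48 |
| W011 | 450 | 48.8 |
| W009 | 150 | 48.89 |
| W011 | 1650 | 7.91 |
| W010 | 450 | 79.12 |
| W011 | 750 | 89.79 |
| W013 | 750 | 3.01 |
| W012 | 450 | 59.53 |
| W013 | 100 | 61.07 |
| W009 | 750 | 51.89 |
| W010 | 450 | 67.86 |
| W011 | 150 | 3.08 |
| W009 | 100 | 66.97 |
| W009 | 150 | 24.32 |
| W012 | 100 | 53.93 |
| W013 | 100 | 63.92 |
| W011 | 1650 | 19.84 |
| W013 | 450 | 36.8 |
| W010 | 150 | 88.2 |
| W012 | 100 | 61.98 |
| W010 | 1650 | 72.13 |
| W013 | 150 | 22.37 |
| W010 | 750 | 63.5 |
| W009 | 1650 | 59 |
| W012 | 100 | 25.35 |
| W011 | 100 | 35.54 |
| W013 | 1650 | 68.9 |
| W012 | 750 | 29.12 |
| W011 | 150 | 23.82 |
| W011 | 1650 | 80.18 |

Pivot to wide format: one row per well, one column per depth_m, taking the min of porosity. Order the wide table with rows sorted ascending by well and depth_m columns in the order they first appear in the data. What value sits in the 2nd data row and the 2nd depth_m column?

25.64

With rows sorted ascending by well, row 2 is well=W010. depth_m columns in first-appearance order: 450, 100, 150, 750, 1650; column 2 is 100.
Long rows with well=W010, depth_m=100: min(34.05, 25.64, 30.01) = 25.64.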